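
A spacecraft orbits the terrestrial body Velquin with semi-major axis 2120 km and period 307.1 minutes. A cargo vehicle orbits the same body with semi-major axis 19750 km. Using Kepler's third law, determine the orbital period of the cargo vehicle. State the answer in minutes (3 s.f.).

Kepler's third law: T² ∝ a³, so T₂ = T₁ (a₂/a₁)^(3/2).
a₂/a₁ = 9.316, (a₂/a₁)^(3/2) = 28.43.
T₂ = 307.1 × 28.43 = 8732 minutes.

T₂ ≈ 8730 minutes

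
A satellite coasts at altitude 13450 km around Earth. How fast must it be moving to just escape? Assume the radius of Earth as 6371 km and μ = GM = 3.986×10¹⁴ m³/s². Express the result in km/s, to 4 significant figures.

v_esc ≈ 6.342 km/s

r = 6371 + 13450 = 19821 km = 1.9821×10⁷ m.
Escape speed v_esc = √(2μ/r) = √(2 × 3.986×10¹⁴ / 1.982×10⁷) = √(4.022×10⁷) = 6342 m/s.
= 6.342 km/s.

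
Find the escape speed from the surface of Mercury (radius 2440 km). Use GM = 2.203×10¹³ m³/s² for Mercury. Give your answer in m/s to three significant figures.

v_esc ≈ 4250 m/s

r = R = 2.440×10⁶ m.
Escape speed v_esc = √(2μ/r) = √(2 × 2.203×10¹³ / 2.440×10⁶) = √(1.806×10⁷) = 4249 m/s.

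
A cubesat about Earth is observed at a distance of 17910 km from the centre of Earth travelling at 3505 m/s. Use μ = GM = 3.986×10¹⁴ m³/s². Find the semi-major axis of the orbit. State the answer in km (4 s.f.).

a ≈ 12370 km

r = 1.791×10⁷ m.
Vis-viva rearranged: 1/a = 2/r − v²/μ = 1.117×10⁻⁷ − 3.082×10⁻⁸ = 8.085×10⁻⁸ m⁻¹.
a = 1.237×10⁷ m = 12369 km.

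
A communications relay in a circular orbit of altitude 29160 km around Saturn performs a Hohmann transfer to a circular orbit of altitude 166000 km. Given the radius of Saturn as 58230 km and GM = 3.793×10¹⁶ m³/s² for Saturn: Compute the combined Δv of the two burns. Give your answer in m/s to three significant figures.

Δv_total ≈ 7420 m/s

r₁ = 58230 + 29160 = 87390 km = 8.7390×10⁷ m.
r₂ = 58230 + 166000 = 224230 km = 2.2423×10⁸ m.
Transfer ellipse a_t = (r₁ + r₂)/2 = 1.558×10⁸ m.
At r₁: circular v_c1 = √(μ/r₁) = 20830 m/s; transfer-perikrone v_p = √[μ(2/r₁ − 1/a_t)] = 24990 m/s.
Δv₁ = v_p − v_c1 = 4159 m/s.
At r₂: circular v_c2 = √(μ/r₂) = 13010 m/s; transfer-apokrone v_a = √[μ(2/r₂ − 1/a_t)] = 9740 m/s.
Δv₂ = v_c2 − v_a = 3266 m/s.
Total Δv = Δv₁ + Δv₂ = 7425 m/s.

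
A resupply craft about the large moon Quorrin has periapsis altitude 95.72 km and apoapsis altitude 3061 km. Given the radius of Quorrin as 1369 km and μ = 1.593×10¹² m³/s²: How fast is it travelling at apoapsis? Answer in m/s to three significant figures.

v ≈ 423 m/s

r_p = 1369 + 95.72 = 1464.7 km = 1.4647×10⁶ m.
r_a = 1369 + 3061 = 4430.0 km = 4.4300×10⁶ m.
Semi-major axis a = (r_p + r_a)/2 = 2947.4 km = 2.947×10⁶ m.
Vis-viva: v² = μ(2/r − 1/a) = 1.593×10¹² × (4.515×10⁻⁷ − 3.393×10⁻⁷) = 1.787×10⁵ m²/s².
v = 422.7 m/s.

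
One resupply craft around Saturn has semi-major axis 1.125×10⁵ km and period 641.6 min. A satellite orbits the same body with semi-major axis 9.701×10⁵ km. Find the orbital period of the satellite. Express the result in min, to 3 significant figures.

T₂ ≈ 16200 min

Kepler's third law: T² ∝ a³, so T₂ = T₁ (a₂/a₁)^(3/2).
a₂/a₁ = 8.623, (a₂/a₁)^(3/2) = 25.32.
T₂ = 641.6 × 25.32 = 16250 min.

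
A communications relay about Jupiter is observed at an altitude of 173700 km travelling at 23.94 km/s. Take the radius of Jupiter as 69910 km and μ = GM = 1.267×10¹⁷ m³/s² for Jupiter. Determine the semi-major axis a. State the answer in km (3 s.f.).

r = 69910 + 173700 = 2.4361×10⁵ km = 2.436×10⁸ m.
Vis-viva rearranged: 1/a = 2/r − v²/μ = 8.210×10⁻⁹ − 4.523×10⁻⁹ = 3.686×10⁻⁹ m⁻¹.
a = 2.713×10⁸ m = 2.7127×10⁵ km.

a ≈ 2.71×10⁵ km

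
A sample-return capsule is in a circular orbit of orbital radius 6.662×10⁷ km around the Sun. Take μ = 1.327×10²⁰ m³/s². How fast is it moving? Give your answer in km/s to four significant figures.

v ≈ 44.63 km/s

r = 6.662×10⁷ km = 6.662×10¹⁰ m.
For a circular orbit v = √(μ/r) = √(1.327×10²⁰ / 6.662×10¹⁰) = √(1.992×10⁹) = 44630 m/s.
That is 44.63 km/s.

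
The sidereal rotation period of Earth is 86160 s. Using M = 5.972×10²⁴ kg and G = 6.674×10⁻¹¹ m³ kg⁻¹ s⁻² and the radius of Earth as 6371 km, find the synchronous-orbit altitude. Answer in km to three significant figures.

μ = GM = 6.674×10⁻¹¹ × 5.972×10²⁴ = 3.986×10¹⁴ m³/s².
A synchronous orbit has period T, so by Kepler's third law a = (μT²/4π²)^(1/3).
μT²/4π² = 3.986×10¹⁴ × (8.616×10⁴)² / 39.48 = 7.495×10²² m³.
a = 4.216×10⁷ m = 42162 km.
Altitude h = a − R = 42162 − 6371 = 35791 km.

h_sync ≈ 35800 km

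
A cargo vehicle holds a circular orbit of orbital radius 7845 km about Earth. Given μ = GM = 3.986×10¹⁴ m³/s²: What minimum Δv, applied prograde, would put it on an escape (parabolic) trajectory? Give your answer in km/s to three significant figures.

r = 7845 km = 7.845×10⁶ m.
Circular speed v_c = √(μ/r) = 7128 m/s.
Escape speed v_esc = √(2μ/r) = √2 × v_c = 10080 m/s.
Δv = v_esc − v_c = 2953 m/s = 2.953 km/s.

Δv ≈ 2.95 km/s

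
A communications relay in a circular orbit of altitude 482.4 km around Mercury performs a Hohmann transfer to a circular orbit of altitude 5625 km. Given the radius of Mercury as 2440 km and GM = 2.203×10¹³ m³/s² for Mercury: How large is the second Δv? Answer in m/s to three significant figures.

r₁ = 2440 + 482.4 = 2922.4 km = 2.9224×10⁶ m.
r₂ = 2440 + 5625 = 8065.0 km = 8.0650×10⁶ m.
Transfer ellipse a_t = (r₁ + r₂)/2 = 5.494×10⁶ m.
At r₁: circular v_c1 = √(μ/r₁) = 2746 m/s; transfer-periherm v_p = √[μ(2/r₁ − 1/a_t)] = 3327 m/s.
At r₂: circular v_c2 = √(μ/r₂) = 1653 m/s; transfer-apoherm v_a = √[μ(2/r₂ − 1/a_t)] = 1205 m/s.
Δv₂ = v_c2 − v_a = 447.3 m/s.

Δv ≈ 447 m/s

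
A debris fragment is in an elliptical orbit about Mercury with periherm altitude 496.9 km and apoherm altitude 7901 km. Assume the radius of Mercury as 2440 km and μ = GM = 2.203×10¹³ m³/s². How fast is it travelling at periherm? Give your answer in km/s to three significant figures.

r_p = 2440 + 496.9 = 2936.9 km = 2.9369×10⁶ m.
r_a = 2440 + 7901 = 10341 km = 1.0341×10⁷ m.
Semi-major axis a = (r_p + r_a)/2 = 6638.9 km = 6.639×10⁶ m.
Vis-viva: v² = μ(2/r − 1/a) = 2.203×10¹³ × (6.810×10⁻⁷ − 1.506×10⁻⁷) = 1.168×10⁷ m²/s².
v = 3418 m/s = 3.418 km/s.

v ≈ 3.42 km/s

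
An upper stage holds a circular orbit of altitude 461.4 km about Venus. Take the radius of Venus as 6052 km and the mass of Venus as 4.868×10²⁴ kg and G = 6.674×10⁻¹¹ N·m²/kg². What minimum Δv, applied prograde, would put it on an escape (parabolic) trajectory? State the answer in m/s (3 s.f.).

Δv ≈ 2930 m/s

μ = GM = 6.674×10⁻¹¹ × 4.868×10²⁴ = 3.249×10¹⁴ m³/s².
r = 6052 + 461.4 = 6513.4 km = 6.5134×10⁶ m.
Circular speed v_c = √(μ/r) = 7063 m/s.
Escape speed v_esc = √(2μ/r) = √2 × v_c = 9988 m/s.
Δv = v_esc − v_c = 2925 m/s.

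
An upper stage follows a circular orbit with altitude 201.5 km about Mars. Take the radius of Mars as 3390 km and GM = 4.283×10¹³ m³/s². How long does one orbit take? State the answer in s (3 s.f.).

T ≈ 6530 s

r = 3390 + 201.5 = 3591.5 km = 3.5915×10⁶ m.
Kepler's third law: T = 2π√(r³/μ) = 2π√((3.592×10⁶)³ / 4.283×10¹³).
r³/μ = 1.082×10⁶ s², so T = 2π × 1.040×10³ = 6.535×10³ s.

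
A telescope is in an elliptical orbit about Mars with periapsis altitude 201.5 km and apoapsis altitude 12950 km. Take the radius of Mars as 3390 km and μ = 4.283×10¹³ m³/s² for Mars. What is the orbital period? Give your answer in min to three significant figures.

r_p = 3390 + 201.5 = 3591.5 km = 3.5915×10⁶ m.
r_a = 3390 + 12950 = 16340 km = 1.6340×10⁷ m.
Semi-major axis a = (r_p + r_a)/2 = (3591.5 + 16340)/2 = 9965.8 km = 9.966×10⁶ m.
By Kepler's third law T = 2π√(a³/μ) = 2π × 4.807×10³ = 3.020×10⁴ s.
= 503.4 min.

T ≈ 503 min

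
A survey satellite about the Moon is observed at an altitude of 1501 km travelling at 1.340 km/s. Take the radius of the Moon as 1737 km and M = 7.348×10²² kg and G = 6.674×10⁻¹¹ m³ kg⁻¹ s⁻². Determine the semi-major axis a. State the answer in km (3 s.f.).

a ≈ 3980 km

μ = GM = 6.674×10⁻¹¹ × 7.348×10²² = 4.904×10¹² m³/s².
r = 1737 + 1501 = 3238.0 km = 3.238×10⁶ m.
Vis-viva rearranged: 1/a = 2/r − v²/μ = 6.177×10⁻⁷ − 3.661×10⁻⁷ = 2.515×10⁻⁷ m⁻¹.
a = 3.976×10⁶ m = 3975.8 km.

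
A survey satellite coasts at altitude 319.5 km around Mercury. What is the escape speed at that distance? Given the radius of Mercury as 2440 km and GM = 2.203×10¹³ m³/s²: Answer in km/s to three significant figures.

r = 2440 + 319.5 = 2759.5 km = 2.7595×10⁶ m.
Escape speed v_esc = √(2μ/r) = √(2 × 2.203×10¹³ / 2.760×10⁶) = √(1.597×10⁷) = 3996 m/s.
= 3.996 km/s.

v_esc ≈ 4.00 km/s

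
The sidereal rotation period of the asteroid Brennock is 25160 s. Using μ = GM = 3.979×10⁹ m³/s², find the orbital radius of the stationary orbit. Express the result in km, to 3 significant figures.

r_sync ≈ 400 km

A synchronous orbit has period T, so by Kepler's third law a = (μT²/4π²)^(1/3).
μT²/4π² = 3.979×10⁹ × (2.516×10⁴)² / 39.48 = 6.380×10¹⁶ m³.
a = 3.996×10⁵ m = 399.59 km.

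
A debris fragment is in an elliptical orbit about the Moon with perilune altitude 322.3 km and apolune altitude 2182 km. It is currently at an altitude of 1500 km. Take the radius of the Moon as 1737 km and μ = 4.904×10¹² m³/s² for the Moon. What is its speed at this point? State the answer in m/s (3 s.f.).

v ≈ 1180 m/s

r_p = 1737 + 322.3 = 2059.3 km = 2.0593×10⁶ m.
r_a = 1737 + 2182 = 3919.0 km = 3.9190×10⁶ m.
r = 1737 + 1500 = 3237.0 km = 3.237×10⁶ m.
Semi-major axis a = (r_p + r_a)/2 = 2989.2 km = 2.989×10⁶ m.
Vis-viva: v² = μ(2/r − 1/a) = 4.904×10¹² × (6.179×10⁻⁷ − 3.345×10⁻⁷) = 1.389×10⁶ m²/s².
v = 1179 m/s.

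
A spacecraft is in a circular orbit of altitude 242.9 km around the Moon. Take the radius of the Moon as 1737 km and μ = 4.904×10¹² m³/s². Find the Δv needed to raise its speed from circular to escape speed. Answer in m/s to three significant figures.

r = 1737 + 242.9 = 1979.9 km = 1.9799×10⁶ m.
Circular speed v_c = √(μ/r) = 1574 m/s.
Escape speed v_esc = √(2μ/r) = √2 × v_c = 2226 m/s.
Δv = v_esc − v_c = 651.9 m/s.

Δv ≈ 652 m/s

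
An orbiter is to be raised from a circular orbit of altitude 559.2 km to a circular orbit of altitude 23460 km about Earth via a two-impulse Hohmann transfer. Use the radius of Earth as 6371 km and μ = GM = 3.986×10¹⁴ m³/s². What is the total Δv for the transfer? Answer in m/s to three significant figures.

Δv_total ≈ 3490 m/s

r₁ = 6371 + 559.2 = 6930.2 km = 6.9302×10⁶ m.
r₂ = 6371 + 23460 = 29831 km = 2.9831×10⁷ m.
Transfer ellipse a_t = (r₁ + r₂)/2 = 1.838×10⁷ m.
At r₁: circular v_c1 = √(μ/r₁) = 7584 m/s; transfer-perigee v_p = √[μ(2/r₁ − 1/a_t)] = 9662 m/s.
Δv₁ = v_p − v_c1 = 2078 m/s.
At r₂: circular v_c2 = √(μ/r₂) = 3655 m/s; transfer-apogee v_a = √[μ(2/r₂ − 1/a_t)] = 2245 m/s.
Δv₂ = v_c2 − v_a = 1411 m/s.
Total Δv = Δv₁ + Δv₂ = 3489 m/s.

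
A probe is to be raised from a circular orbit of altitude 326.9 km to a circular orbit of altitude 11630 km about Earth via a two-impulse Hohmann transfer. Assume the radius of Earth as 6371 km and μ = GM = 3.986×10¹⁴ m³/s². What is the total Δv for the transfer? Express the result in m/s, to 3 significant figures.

r₁ = 6371 + 326.9 = 6697.9 km = 6.6979×10⁶ m.
r₂ = 6371 + 11630 = 18001 km = 1.8001×10⁷ m.
Transfer ellipse a_t = (r₁ + r₂)/2 = 1.235×10⁷ m.
At r₁: circular v_c1 = √(μ/r₁) = 7714 m/s; transfer-perigee v_p = √[μ(2/r₁ − 1/a_t)] = 9314 m/s.
Δv₁ = v_p − v_c1 = 1599 m/s.
At r₂: circular v_c2 = √(μ/r₂) = 4706 m/s; transfer-apogee v_a = √[μ(2/r₂ − 1/a_t)] = 3465 m/s.
Δv₂ = v_c2 − v_a = 1240 m/s.
Total Δv = Δv₁ + Δv₂ = 2840 m/s.

Δv_total ≈ 2840 m/s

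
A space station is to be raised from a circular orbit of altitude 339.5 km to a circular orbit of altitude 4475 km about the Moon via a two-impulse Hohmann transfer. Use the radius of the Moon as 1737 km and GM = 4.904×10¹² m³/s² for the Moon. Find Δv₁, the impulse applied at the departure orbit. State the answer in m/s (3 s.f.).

r₁ = 1737 + 339.5 = 2076.5 km = 2.0765×10⁶ m.
r₂ = 1737 + 4475 = 6212.0 km = 6.2120×10⁶ m.
Transfer ellipse a_t = (r₁ + r₂)/2 = 4.144×10⁶ m.
At r₁: circular v_c1 = √(μ/r₁) = 1537 m/s; transfer-perilune v_p = √[μ(2/r₁ − 1/a_t)] = 1881 m/s.
Δv₁ = v_p − v_c1 = 344.7 m/s.

Δv ≈ 345 m/s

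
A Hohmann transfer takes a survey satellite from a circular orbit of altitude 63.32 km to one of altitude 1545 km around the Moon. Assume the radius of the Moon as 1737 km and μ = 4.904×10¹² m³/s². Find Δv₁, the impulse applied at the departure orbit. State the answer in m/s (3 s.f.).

Δv ≈ 225 m/s

r₁ = 1737 + 63.32 = 1800.3 km = 1.8003×10⁶ m.
r₂ = 1737 + 1545 = 3282.0 km = 3.2820×10⁶ m.
Transfer ellipse a_t = (r₁ + r₂)/2 = 2.541×10⁶ m.
At r₁: circular v_c1 = √(μ/r₁) = 1650 m/s; transfer-perilune v_p = √[μ(2/r₁ − 1/a_t)] = 1876 m/s.
Δv₁ = v_p − v_c1 = 225.2 m/s.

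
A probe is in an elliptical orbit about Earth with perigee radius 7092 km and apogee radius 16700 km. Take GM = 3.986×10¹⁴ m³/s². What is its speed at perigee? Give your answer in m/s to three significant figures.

v ≈ 8880 m/s

Semi-major axis a = (r_p + r_a)/2 = 11896 km = 1.190×10⁷ m.
Vis-viva: v² = μ(2/r − 1/a) = 3.986×10¹⁴ × (2.820×10⁻⁷ − 8.406×10⁻⁸) = 7.890×10⁷ m²/s².
v = 8883 m/s.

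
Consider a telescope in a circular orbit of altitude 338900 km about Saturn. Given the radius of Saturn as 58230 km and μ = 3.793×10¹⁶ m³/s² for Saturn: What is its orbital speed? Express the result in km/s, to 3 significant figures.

v ≈ 9.77 km/s

r = 58230 + 338900 = 397130 km = 3.9713×10⁸ m.
For a circular orbit v = √(μ/r) = √(3.793×10¹⁶ / 3.971×10⁸) = √(9.551×10⁷) = 9773 m/s.
That is 9.773 km/s.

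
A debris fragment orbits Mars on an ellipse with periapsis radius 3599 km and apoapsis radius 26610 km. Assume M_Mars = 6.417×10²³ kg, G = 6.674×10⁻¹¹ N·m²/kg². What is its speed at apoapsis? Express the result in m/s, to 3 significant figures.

v ≈ 619 m/s

μ = GM = 6.674×10⁻¹¹ × 6.417×10²³ = 4.283×10¹³ m³/s².
Semi-major axis a = (r_p + r_a)/2 = 15104 km = 1.510×10⁷ m.
Vis-viva: v² = μ(2/r − 1/a) = 4.283×10¹³ × (7.516×10⁻⁸ − 6.621×10⁻⁸) = 3.835×10⁵ m²/s².
v = 619.3 m/s.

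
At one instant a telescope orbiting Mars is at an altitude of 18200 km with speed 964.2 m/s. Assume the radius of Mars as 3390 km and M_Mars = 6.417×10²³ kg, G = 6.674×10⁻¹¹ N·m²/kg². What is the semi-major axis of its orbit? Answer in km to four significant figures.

a ≈ 14100 km

μ = GM = 6.674×10⁻¹¹ × 6.417×10²³ = 4.283×10¹³ m³/s².
r = 3390 + 18200 = 21590 km = 2.159×10⁷ m.
Vis-viva rearranged: 1/a = 2/r − v²/μ = 9.264×10⁻⁸ − 2.171×10⁻⁸ = 7.093×10⁻⁸ m⁻¹.
a = 1.410×10⁷ m = 14099 km.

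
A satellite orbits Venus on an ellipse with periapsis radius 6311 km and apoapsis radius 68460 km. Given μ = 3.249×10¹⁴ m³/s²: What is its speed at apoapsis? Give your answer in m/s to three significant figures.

v ≈ 895 m/s

Semi-major axis a = (r_p + r_a)/2 = 37386 km = 3.739×10⁷ m.
Vis-viva: v² = μ(2/r − 1/a) = 3.249×10¹⁴ × (2.921×10⁻⁸ − 2.675×10⁻⁸) = 8.011×10⁵ m²/s².
v = 895.1 m/s.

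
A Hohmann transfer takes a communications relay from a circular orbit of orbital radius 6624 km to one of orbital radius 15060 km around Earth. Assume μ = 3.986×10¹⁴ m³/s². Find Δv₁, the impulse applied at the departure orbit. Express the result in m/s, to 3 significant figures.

Δv ≈ 1390 m/s

r₁ = 6624 km = 6.624×10⁶ m.
r₂ = 15060 km = 1.506×10⁷ m.
Transfer ellipse a_t = (r₁ + r₂)/2 = 1.084×10⁷ m.
At r₁: circular v_c1 = √(μ/r₁) = 7757 m/s; transfer-perigee v_p = √[μ(2/r₁ − 1/a_t)] = 9143 m/s.
Δv₁ = v_p − v_c1 = 1385 m/s.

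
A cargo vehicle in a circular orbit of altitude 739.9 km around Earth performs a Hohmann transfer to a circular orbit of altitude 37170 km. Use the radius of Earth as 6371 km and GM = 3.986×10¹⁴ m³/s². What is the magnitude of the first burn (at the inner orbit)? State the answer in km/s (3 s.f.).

Δv ≈ 2.33 km/s

r₁ = 6371 + 739.9 = 7110.9 km = 7.1109×10⁶ m.
r₂ = 6371 + 37170 = 43541 km = 4.3541×10⁷ m.
Transfer ellipse a_t = (r₁ + r₂)/2 = 2.533×10⁷ m.
At r₁: circular v_c1 = √(μ/r₁) = 7487 m/s; transfer-perigee v_p = √[μ(2/r₁ − 1/a_t)] = 9817 m/s.
Δv₁ = v_p − v_c1 = 2330 m/s.
= 2.330 km/s.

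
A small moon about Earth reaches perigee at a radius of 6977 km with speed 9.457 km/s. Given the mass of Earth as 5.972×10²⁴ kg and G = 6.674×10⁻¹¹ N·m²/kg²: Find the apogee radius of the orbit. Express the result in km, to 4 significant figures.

μ = GM = 6.674×10⁻¹¹ × 5.972×10²⁴ = 3.986×10¹⁴ m³/s².
r_p = 6.977×10⁶ m.
Specific energy ε = v²/2 − μ/r = -1.241×10⁷ J/kg, so a = −μ/(2ε) = 1.606×10⁷ m.
The apsides satisfy r_p + r_a = 2a, so the apogee radius is 2a − r_p = 2.514×10⁷ m = 25142 km.

apogee radius ≈ 25140 km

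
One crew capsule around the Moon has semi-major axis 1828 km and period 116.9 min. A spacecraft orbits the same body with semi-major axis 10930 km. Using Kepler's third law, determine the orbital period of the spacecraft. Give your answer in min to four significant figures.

T₂ ≈ 1709 min

Kepler's third law: T² ∝ a³, so T₂ = T₁ (a₂/a₁)^(3/2).
a₂/a₁ = 5.979, (a₂/a₁)^(3/2) = 14.62.
T₂ = 116.9 × 14.62 = 1709 min.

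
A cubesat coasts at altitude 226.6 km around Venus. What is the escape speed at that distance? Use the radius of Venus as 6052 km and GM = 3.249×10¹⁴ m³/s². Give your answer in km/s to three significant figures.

r = 6052 + 226.6 = 6278.6 km = 6.2786×10⁶ m.
Escape speed v_esc = √(2μ/r) = √(2 × 3.249×10¹⁴ / 6.279×10⁶) = √(1.035×10⁸) = 10170 m/s.
= 10.17 km/s.

v_esc ≈ 10.2 km/s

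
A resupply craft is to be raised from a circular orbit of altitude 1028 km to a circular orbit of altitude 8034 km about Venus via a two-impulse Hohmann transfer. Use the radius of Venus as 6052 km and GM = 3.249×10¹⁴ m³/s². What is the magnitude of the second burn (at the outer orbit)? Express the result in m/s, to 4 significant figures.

r₁ = 6052 + 1028 = 7080.0 km = 7.0800×10⁶ m.
r₂ = 6052 + 8034 = 14086 km = 1.4086×10⁷ m.
Transfer ellipse a_t = (r₁ + r₂)/2 = 1.058×10⁷ m.
At r₁: circular v_c1 = √(μ/r₁) = 6774 m/s; transfer-periapsis v_p = √[μ(2/r₁ − 1/a_t)] = 7815 m/s.
At r₂: circular v_c2 = √(μ/r₂) = 4803 m/s; transfer-apoapsis v_a = √[μ(2/r₂ − 1/a_t)] = 3928 m/s.
Δv₂ = v_c2 − v_a = 874.5 m/s.

Δv ≈ 874.5 m/s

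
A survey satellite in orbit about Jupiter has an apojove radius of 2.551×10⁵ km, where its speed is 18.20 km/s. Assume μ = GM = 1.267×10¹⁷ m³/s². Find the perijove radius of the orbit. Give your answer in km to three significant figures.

perijove radius ≈ 1.28×10⁵ km

r_a = 2.551×10⁸ m.
Specific energy ε = v²/2 − μ/r = -3.310×10⁸ J/kg, so a = −μ/(2ε) = 1.914×10⁸ m.
The apsides satisfy r_p + r_a = 2a, so the perijove radius is 2a − r_a = 1.276×10⁸ m = 1.2762×10⁵ km.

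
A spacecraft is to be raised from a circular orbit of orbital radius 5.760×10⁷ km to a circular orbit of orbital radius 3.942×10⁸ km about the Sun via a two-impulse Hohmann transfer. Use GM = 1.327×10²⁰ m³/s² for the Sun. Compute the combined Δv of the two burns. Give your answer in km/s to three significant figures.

Δv_total ≈ 24.5 km/s

r₁ = 5.760×10⁷ km = 5.760×10¹⁰ m.
r₂ = 3.942×10⁸ km = 3.942×10¹¹ m.
Transfer ellipse a_t = (r₁ + r₂)/2 = 2.259×10¹¹ m.
At r₁: circular v_c1 = √(μ/r₁) = 48000 m/s; transfer-perihelion v_p = √[μ(2/r₁ − 1/a_t)] = 63410 m/s.
Δv₁ = v_p − v_c1 = 15410 m/s.
At r₂: circular v_c2 = √(μ/r₂) = 18350 m/s; transfer-aphelion v_a = √[μ(2/r₂ − 1/a_t)] = 9265 m/s.
Δv₂ = v_c2 − v_a = 9083 m/s.
Total Δv = Δv₁ + Δv₂ = 24490 m/s = 24.49 km/s.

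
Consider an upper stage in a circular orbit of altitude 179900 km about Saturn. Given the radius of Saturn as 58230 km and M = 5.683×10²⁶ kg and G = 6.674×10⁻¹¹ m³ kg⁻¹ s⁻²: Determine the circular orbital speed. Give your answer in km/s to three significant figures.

μ = GM = 6.674×10⁻¹¹ × 5.683×10²⁶ = 3.793×10¹⁶ m³/s².
r = 58230 + 179900 = 238130 km = 2.3813×10⁸ m.
For a circular orbit v = √(μ/r) = √(3.793×10¹⁶ / 2.381×10⁸) = √(1.593×10⁸) = 12620 m/s.
That is 12.62 km/s.

v ≈ 12.6 km/s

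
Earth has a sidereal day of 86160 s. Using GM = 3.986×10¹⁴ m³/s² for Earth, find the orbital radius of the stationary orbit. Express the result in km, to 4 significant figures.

r_sync ≈ 42160 km

A synchronous orbit has period T, so by Kepler's third law a = (μT²/4π²)^(1/3).
μT²/4π² = 3.986×10¹⁴ × (8.616×10⁴)² / 39.48 = 7.495×10²² m³.
a = 4.216×10⁷ m = 42163 km.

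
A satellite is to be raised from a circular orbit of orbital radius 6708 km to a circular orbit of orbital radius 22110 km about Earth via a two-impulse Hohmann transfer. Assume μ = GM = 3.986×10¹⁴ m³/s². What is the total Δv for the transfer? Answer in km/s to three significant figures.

r₁ = 6708 km = 6.708×10⁶ m.
r₂ = 22110 km = 2.211×10⁷ m.
Transfer ellipse a_t = (r₁ + r₂)/2 = 1.441×10⁷ m.
At r₁: circular v_c1 = √(μ/r₁) = 7709 m/s; transfer-perigee v_p = √[μ(2/r₁ − 1/a_t)] = 9549 m/s.
Δv₁ = v_p − v_c1 = 1840 m/s.
At r₂: circular v_c2 = √(μ/r₂) = 4246 m/s; transfer-apogee v_a = √[μ(2/r₂ − 1/a_t)] = 2897 m/s.
Δv₂ = v_c2 − v_a = 1349 m/s.
Total Δv = Δv₁ + Δv₂ = 3189 m/s = 3.189 km/s.

Δv_total ≈ 3.19 km/s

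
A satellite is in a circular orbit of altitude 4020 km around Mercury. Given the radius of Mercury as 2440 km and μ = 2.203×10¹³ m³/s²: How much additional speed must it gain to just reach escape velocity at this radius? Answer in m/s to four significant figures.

r = 2440 + 4020 = 6460.0 km = 6.4600×10⁶ m.
Circular speed v_c = √(μ/r) = 1847 m/s.
Escape speed v_esc = √(2μ/r) = √2 × v_c = 2612 m/s.
Δv = v_esc − v_c = 764.9 m/s.

Δv ≈ 764.9 m/s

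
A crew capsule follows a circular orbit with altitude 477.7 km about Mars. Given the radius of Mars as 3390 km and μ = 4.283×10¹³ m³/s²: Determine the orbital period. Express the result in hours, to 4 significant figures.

r = 3390 + 477.7 = 3867.7 km = 3.8677×10⁶ m.
Kepler's third law: T = 2π√(r³/μ) = 2π√((3.868×10⁶)³ / 4.283×10¹³).
r³/μ = 1.351×10⁶ s², so T = 2π × 1.162×10³ = 7.303×10³ s.
Converting: 7.303×10³ s ÷ 3600 = 2.029 hours.

T ≈ 2.029 hours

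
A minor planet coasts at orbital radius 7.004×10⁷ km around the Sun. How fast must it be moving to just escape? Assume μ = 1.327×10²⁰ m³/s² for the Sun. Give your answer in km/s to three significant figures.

v_esc ≈ 61.6 km/s

r = 7.004×10⁷ km = 7.004×10¹⁰ m.
Escape speed v_esc = √(2μ/r) = √(2 × 1.327×10²⁰ / 7.004×10¹⁰) = √(3.789×10⁹) = 61560 m/s.
= 61.56 km/s.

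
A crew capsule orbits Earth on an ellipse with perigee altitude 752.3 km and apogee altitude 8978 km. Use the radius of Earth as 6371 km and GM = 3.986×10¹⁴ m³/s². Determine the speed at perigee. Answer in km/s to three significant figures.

v ≈ 8.74 km/s

r_p = 6371 + 752.3 = 7123.3 km = 7.1233×10⁶ m.
r_a = 6371 + 8978 = 15349 km = 1.5349×10⁷ m.
Semi-major axis a = (r_p + r_a)/2 = 11236 km = 1.124×10⁷ m.
Vis-viva: v² = μ(2/r − 1/a) = 3.986×10¹⁴ × (2.808×10⁻⁷ − 8.900×10⁻⁸) = 7.644×10⁷ m²/s².
v = 8743 m/s = 8.743 km/s.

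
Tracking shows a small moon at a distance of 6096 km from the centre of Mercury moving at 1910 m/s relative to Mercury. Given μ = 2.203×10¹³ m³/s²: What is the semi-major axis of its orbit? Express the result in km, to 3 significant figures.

r = 6.096×10⁶ m.
Vis-viva rearranged: 1/a = 2/r − v²/μ = 3.281×10⁻⁷ − 1.656×10⁻⁷ = 1.625×10⁻⁷ m⁻¹.
a = 6.154×10⁶ m = 6154.3 km.

a ≈ 6150 km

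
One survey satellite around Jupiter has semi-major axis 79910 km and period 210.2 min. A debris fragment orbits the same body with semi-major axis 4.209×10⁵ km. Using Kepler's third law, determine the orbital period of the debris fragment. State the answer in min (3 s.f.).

Kepler's third law: T² ∝ a³, so T₂ = T₁ (a₂/a₁)^(3/2).
a₂/a₁ = 5.267, (a₂/a₁)^(3/2) = 12.09.
T₂ = 210.2 × 12.09 = 2541 min.

T₂ ≈ 2540 min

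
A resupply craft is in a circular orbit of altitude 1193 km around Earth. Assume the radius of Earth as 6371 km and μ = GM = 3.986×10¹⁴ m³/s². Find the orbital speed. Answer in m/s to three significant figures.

r = 6371 + 1193 = 7564.0 km = 7.5640×10⁶ m.
For a circular orbit v = √(μ/r) = √(3.986×10¹⁴ / 7.564×10⁶) = √(5.270×10⁷) = 7259 m/s.

v ≈ 7260 m/s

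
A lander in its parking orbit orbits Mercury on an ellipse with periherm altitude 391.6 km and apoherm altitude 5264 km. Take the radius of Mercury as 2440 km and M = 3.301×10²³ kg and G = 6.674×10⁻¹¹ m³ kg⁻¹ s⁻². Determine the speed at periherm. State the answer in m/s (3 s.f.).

v ≈ 3370 m/s

μ = GM = 6.674×10⁻¹¹ × 3.301×10²³ = 2.203×10¹³ m³/s².
r_p = 2440 + 391.6 = 2831.6 km = 2.8316×10⁶ m.
r_a = 2440 + 5264 = 7704.0 km = 7.7040×10⁶ m.
Semi-major axis a = (r_p + r_a)/2 = 5267.8 km = 5.268×10⁶ m.
Vis-viva: v² = μ(2/r − 1/a) = 2.203×10¹³ × (7.063×10⁻⁷ − 1.898×10⁻⁷) = 1.138×10⁷ m²/s².
v = 3373 m/s.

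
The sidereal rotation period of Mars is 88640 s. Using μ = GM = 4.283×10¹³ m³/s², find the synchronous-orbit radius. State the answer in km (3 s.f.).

A synchronous orbit has period T, so by Kepler's third law a = (μT²/4π²)^(1/3).
μT²/4π² = 4.283×10¹³ × (8.864×10⁴)² / 39.48 = 8.524×10²¹ m³.
a = 2.043×10⁷ m = 20428 km.

r_sync ≈ 20400 km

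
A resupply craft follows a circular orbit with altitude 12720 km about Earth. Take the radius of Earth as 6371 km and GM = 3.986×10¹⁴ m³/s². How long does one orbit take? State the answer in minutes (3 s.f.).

r = 6371 + 12720 = 19091 km = 1.9091×10⁷ m.
Kepler's third law: T = 2π√(r³/μ) = 2π√((1.909×10⁷)³ / 3.986×10¹⁴).
r³/μ = 1.746×10⁷ s², so T = 2π × 4.178×10³ = 2.625×10⁴ s.
Converting: 2.625×10⁴ s ÷ 60.00 = 437.5 minutes.

T ≈ 438 minutes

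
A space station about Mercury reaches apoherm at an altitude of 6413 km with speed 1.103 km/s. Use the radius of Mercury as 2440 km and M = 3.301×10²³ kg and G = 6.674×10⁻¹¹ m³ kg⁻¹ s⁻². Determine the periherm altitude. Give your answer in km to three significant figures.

periherm altitude ≈ 424 km

μ = GM = 6.674×10⁻¹¹ × 3.301×10²³ = 2.203×10¹³ m³/s².
r_a = 2440 + 6413 = 8853.0 km = 8.853×10⁶ m.
Specific energy ε = v²/2 − μ/r = -1.880×10⁶ J/kg, so a = −μ/(2ε) = 5.859×10⁶ m.
The apsides satisfy r_p + r_a = 2a, so the periherm radius is 2a − r_a = 2.864×10⁶ m = 2864.2 km.
Periherm altitude = 2864.2 − 2440 = 424.20 km.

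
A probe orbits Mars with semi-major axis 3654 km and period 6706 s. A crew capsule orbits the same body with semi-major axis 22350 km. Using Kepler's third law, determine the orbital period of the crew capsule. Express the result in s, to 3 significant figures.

T₂ ≈ 1.01×10⁵ s

Kepler's third law: T² ∝ a³, so T₂ = T₁ (a₂/a₁)^(3/2).
a₂/a₁ = 6.117, (a₂/a₁)^(3/2) = 15.13.
T₂ = 6706 × 15.13 = 1.014×10⁵ s.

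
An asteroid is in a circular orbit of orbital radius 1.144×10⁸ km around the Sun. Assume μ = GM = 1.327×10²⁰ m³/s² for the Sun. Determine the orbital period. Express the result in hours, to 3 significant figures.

T ≈ 5860 hours

r = 1.144×10⁸ km = 1.144×10¹¹ m.
Kepler's third law: T = 2π√(r³/μ) = 2π√((1.144×10¹¹)³ / 1.327×10²⁰).
r³/μ = 1.128×10¹³ s², so T = 2π × 3.359×10⁶ = 2.110×10⁷ s.
Converting: 2.110×10⁷ s ÷ 3600 = 5862 hours.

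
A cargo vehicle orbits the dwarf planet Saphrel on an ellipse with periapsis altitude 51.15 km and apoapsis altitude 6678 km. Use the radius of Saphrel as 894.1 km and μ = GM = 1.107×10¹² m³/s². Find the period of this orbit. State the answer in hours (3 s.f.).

r_p = 894.1 + 51.15 = 945.25 km = 9.4525×10⁵ m.
r_a = 894.1 + 6678 = 7572.1 km = 7.5721×10⁶ m.
Semi-major axis a = (r_p + r_a)/2 = (945.25 + 7572.1)/2 = 4258.7 km = 4.259×10⁶ m.
By Kepler's third law T = 2π√(a³/μ) = 2π × 8.353×10³ = 5.248×10⁴ s.
= 14.58 hours.

T ≈ 14.6 hours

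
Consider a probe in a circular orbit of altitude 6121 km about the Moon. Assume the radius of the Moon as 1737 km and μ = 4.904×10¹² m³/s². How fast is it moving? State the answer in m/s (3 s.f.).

v ≈ 790 m/s

r = 1737 + 6121 = 7858.0 km = 7.8580×10⁶ m.
For a circular orbit v = √(μ/r) = √(4.904×10¹² / 7.858×10⁶) = √(6.241×10⁵) = 790.0 m/s.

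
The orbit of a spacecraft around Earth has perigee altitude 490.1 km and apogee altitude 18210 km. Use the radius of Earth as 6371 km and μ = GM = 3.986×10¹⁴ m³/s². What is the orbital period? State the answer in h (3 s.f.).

r_p = 6371 + 490.1 = 6861.1 km = 6.8611×10⁶ m.
r_a = 6371 + 18210 = 24581 km = 2.4581×10⁷ m.
Semi-major axis a = (r_p + r_a)/2 = (6861.1 + 24581)/2 = 15721 km = 1.572×10⁷ m.
By Kepler's third law T = 2π√(a³/μ) = 2π × 3.122×10³ = 1.962×10⁴ s.
= 5.449 h.

T ≈ 5.45 h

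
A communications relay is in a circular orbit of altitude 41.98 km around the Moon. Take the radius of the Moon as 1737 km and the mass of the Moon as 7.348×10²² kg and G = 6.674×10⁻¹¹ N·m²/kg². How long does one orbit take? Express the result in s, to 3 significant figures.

μ = GM = 6.674×10⁻¹¹ × 7.348×10²² = 4.904×10¹² m³/s².
r = 1737 + 41.98 = 1779.0 km = 1.7790×10⁶ m.
Kepler's third law: T = 2π√(r³/μ) = 2π√((1.779×10⁶)³ / 4.904×10¹²).
r³/μ = 1.148×10⁶ s², so T = 2π × 1.071×10³ = 6.732×10³ s.

T ≈ 6730 s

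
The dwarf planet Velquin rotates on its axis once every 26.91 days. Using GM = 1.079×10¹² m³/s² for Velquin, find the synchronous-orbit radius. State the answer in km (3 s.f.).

r_sync ≈ 52900 km

T = 26.91 days = 2.325×10⁶ s.
A synchronous orbit has period T, so by Kepler's third law a = (μT²/4π²)^(1/3).
μT²/4π² = 1.079×10¹² × (2.325×10⁶)² / 39.48 = 1.477×10²³ m³.
a = 5.287×10⁷ m = 52865 km.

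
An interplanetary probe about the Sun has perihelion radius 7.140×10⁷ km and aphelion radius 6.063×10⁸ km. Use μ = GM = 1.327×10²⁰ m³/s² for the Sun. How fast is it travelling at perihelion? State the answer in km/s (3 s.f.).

Semi-major axis a = (r_p + r_a)/2 = 3.3885×10⁸ km = 3.388×10¹¹ m.
Vis-viva: v² = μ(2/r − 1/a) = 1.327×10²⁰ × (2.801×10⁻¹¹ − 2.951×10⁻¹²) = 3.325×10⁹ m²/s².
v = 57670 m/s = 57.67 km/s.

v ≈ 57.7 km/s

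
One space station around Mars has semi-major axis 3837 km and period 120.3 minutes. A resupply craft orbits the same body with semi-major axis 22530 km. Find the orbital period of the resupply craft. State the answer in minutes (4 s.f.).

T₂ ≈ 1712 minutes

Kepler's third law: T² ∝ a³, so T₂ = T₁ (a₂/a₁)^(3/2).
a₂/a₁ = 5.872, (a₂/a₁)^(3/2) = 14.23.
T₂ = 120.3 × 14.23 = 1712 minutes.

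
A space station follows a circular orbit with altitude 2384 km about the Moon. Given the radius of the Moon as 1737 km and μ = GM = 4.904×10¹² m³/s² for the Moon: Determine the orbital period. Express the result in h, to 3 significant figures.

r = 1737 + 2384 = 4121.0 km = 4.1210×10⁶ m.
Kepler's third law: T = 2π√(r³/μ) = 2π√((4.121×10⁶)³ / 4.904×10¹²).
r³/μ = 1.427×10⁷ s², so T = 2π × 3.778×10³ = 2.374×10⁴ s.
Converting: 2.374×10⁴ s ÷ 3600 = 6.593 h.

T ≈ 6.59 h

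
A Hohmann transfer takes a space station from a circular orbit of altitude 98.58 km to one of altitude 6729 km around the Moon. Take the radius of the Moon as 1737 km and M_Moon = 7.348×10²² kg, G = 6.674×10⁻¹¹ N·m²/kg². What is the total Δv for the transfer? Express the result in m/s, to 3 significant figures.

μ = GM = 6.674×10⁻¹¹ × 7.348×10²² = 4.904×10¹² m³/s².
r₁ = 1737 + 98.58 = 1835.6 km = 1.8356×10⁶ m.
r₂ = 1737 + 6729 = 8466.0 km = 8.4660×10⁶ m.
Transfer ellipse a_t = (r₁ + r₂)/2 = 5.151×10⁶ m.
At r₁: circular v_c1 = √(μ/r₁) = 1635 m/s; transfer-perilune v_p = √[μ(2/r₁ − 1/a_t)] = 2096 m/s.
Δv₁ = v_p − v_c1 = 461.0 m/s.
At r₂: circular v_c2 = √(μ/r₂) = 761.1 m/s; transfer-apolune v_a = √[μ(2/r₂ − 1/a_t)] = 454.3 m/s.
Δv₂ = v_c2 − v_a = 306.7 m/s.
Total Δv = Δv₁ + Δv₂ = 767.8 m/s.

Δv_total ≈ 768 m/s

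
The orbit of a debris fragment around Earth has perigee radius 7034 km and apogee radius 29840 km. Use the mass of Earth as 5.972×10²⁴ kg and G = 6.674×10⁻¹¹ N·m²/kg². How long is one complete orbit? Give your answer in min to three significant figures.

T ≈ 415 min

μ = GM = 6.674×10⁻¹¹ × 5.972×10²⁴ = 3.986×10¹⁴ m³/s².
Semi-major axis a = (r_p + r_a)/2 = (7034.0 + 29840)/2 = 18437 km = 1.844×10⁷ m.
By Kepler's third law T = 2π√(a³/μ) = 2π × 3.965×10³ = 2.492×10⁴ s.
= 415.3 min.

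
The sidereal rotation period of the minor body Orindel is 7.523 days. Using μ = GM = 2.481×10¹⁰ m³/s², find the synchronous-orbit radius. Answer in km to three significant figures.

T = 7.523 days = 6.500×10⁵ s.
A synchronous orbit has period T, so by Kepler's third law a = (μT²/4π²)^(1/3).
μT²/4π² = 2.481×10¹⁰ × (6.500×10⁵)² / 39.48 = 2.655×10²⁰ m³.
a = 6.427×10⁶ m = 6427.3 km.

r_sync ≈ 6430 km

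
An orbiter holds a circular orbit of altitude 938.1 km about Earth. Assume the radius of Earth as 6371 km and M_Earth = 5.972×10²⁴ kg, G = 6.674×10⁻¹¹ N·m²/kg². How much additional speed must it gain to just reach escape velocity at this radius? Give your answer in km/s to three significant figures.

μ = GM = 6.674×10⁻¹¹ × 5.972×10²⁴ = 3.986×10¹⁴ m³/s².
r = 6371 + 938.1 = 7309.1 km = 7.3091×10⁶ m.
Circular speed v_c = √(μ/r) = 7384 m/s.
Escape speed v_esc = √(2μ/r) = √2 × v_c = 10440 m/s.
Δv = v_esc − v_c = 3059 m/s = 3.059 km/s.

Δv ≈ 3.06 km/s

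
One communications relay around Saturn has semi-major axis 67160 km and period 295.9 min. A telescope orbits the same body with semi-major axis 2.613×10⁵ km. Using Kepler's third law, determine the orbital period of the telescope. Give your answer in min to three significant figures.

T₂ ≈ 2270 min

Kepler's third law: T² ∝ a³, so T₂ = T₁ (a₂/a₁)^(3/2).
a₂/a₁ = 3.891, (a₂/a₁)^(3/2) = 7.674.
T₂ = 295.9 × 7.674 = 2271 min.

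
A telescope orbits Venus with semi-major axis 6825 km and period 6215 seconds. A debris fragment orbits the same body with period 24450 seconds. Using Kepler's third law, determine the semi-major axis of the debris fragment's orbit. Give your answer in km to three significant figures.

a₂ ≈ 17000 km

Kepler's third law: a³ ∝ T², so a₂ = a₁ (T₂/T₁)^(2/3).
T₂/T₁ = 3.934, (T₂/T₁)^(2/3) = 2.492.
a₂ = 6825 × 2.492 = 17010 km.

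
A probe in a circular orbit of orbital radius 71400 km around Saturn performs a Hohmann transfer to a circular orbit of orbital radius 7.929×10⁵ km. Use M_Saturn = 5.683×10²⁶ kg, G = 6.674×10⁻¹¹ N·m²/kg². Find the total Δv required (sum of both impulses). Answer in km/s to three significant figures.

Δv_total ≈ 12.3 km/s

μ = GM = 6.674×10⁻¹¹ × 5.683×10²⁶ = 3.793×10¹⁶ m³/s².
r₁ = 71400 km = 7.140×10⁷ m.
r₂ = 7.929×10⁵ km = 7.929×10⁸ m.
Transfer ellipse a_t = (r₁ + r₂)/2 = 4.322×10⁸ m.
At r₁: circular v_c1 = √(μ/r₁) = 23050 m/s; transfer-perikrone v_p = √[μ(2/r₁ − 1/a_t)] = 31220 m/s.
Δv₁ = v_p − v_c1 = 8171 m/s.
At r₂: circular v_c2 = √(μ/r₂) = 6916 m/s; transfer-apokrone v_a = √[μ(2/r₂ − 1/a_t)] = 2811 m/s.
Δv₂ = v_c2 − v_a = 4105 m/s.
Total Δv = Δv₁ + Δv₂ = 12280 m/s = 12.28 km/s.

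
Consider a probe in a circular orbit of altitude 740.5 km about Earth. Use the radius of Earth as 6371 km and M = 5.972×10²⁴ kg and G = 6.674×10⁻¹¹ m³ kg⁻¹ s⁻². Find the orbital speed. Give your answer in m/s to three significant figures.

μ = GM = 6.674×10⁻¹¹ × 5.972×10²⁴ = 3.986×10¹⁴ m³/s².
r = 6371 + 740.5 = 7111.5 km = 7.1115×10⁶ m.
For a circular orbit v = √(μ/r) = √(3.986×10¹⁴ / 7.112×10⁶) = √(5.605×10⁷) = 7486 m/s.

v ≈ 7490 m/s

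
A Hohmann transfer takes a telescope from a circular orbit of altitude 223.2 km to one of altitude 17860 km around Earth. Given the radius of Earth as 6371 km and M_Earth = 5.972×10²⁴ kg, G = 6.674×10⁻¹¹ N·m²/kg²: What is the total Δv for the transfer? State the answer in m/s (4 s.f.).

μ = GM = 6.674×10⁻¹¹ × 5.972×10²⁴ = 3.986×10¹⁴ m³/s².
r₁ = 6371 + 223.2 = 6594.2 km = 6.5942×10⁶ m.
r₂ = 6371 + 17860 = 24231 km = 2.4231×10⁷ m.
Transfer ellipse a_t = (r₁ + r₂)/2 = 1.541×10⁷ m.
At r₁: circular v_c1 = √(μ/r₁) = 7774 m/s; transfer-perigee v_p = √[μ(2/r₁ − 1/a_t)] = 9748 m/s.
Δv₁ = v_p − v_c1 = 1974 m/s.
At r₂: circular v_c2 = √(μ/r₂) = 4056 m/s; transfer-apogee v_a = √[μ(2/r₂ − 1/a_t)] = 2653 m/s.
Δv₂ = v_c2 − v_a = 1403 m/s.
Total Δv = Δv₁ + Δv₂ = 3376 m/s.

Δv_total ≈ 3376 m/s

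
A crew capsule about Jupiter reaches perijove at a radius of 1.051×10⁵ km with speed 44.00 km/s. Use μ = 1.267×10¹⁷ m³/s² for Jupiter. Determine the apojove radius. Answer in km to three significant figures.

r_p = 1.051×10⁸ m.
Specific energy ε = v²/2 − μ/r = -2.375×10⁸ J/kg, so a = −μ/(2ε) = 2.667×10⁸ m.
The apsides satisfy r_p + r_a = 2a, so the apojove radius is 2a − r_p = 4.283×10⁸ m = 4.2833×10⁵ km.

apojove radius ≈ 4.28×10⁵ km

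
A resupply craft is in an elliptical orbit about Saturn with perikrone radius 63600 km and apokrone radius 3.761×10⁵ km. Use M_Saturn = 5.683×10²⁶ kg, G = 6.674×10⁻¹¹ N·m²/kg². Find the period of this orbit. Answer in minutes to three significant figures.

T ≈ 1750 minutes

μ = GM = 6.674×10⁻¹¹ × 5.683×10²⁶ = 3.793×10¹⁶ m³/s².
Semi-major axis a = (r_p + r_a)/2 = (63600 + 3.7610×10⁵)/2 = 2.1985×10⁵ km = 2.198×10⁸ m.
By Kepler's third law T = 2π√(a³/μ) = 2π × 1.674×10⁴ = 1.052×10⁵ s.
= 1753 minutes.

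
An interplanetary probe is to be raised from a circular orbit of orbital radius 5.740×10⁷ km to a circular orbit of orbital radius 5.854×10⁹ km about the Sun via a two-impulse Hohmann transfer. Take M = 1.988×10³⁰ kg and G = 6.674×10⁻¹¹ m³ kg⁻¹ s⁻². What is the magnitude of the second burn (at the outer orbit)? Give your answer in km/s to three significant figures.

μ = GM = 6.674×10⁻¹¹ × 1.988×10³⁰ = 1.327×10²⁰ m³/s².
r₁ = 5.740×10⁷ km = 5.740×10¹⁰ m.
r₂ = 5.854×10⁹ km = 5.854×10¹² m.
Transfer ellipse a_t = (r₁ + r₂)/2 = 2.956×10¹² m.
At r₁: circular v_c1 = √(μ/r₁) = 48080 m/s; transfer-perihelion v_p = √[μ(2/r₁ − 1/a_t)] = 67660 m/s.
At r₂: circular v_c2 = √(μ/r₂) = 4761 m/s; transfer-aphelion v_a = √[μ(2/r₂ − 1/a_t)] = 663.4 m/s.
Δv₂ = v_c2 − v_a = 4097 m/s.
= 4.097 km/s.

Δv ≈ 4.10 km/s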